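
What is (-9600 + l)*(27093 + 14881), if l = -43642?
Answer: -2234779708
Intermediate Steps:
(-9600 + l)*(27093 + 14881) = (-9600 - 43642)*(27093 + 14881) = -53242*41974 = -2234779708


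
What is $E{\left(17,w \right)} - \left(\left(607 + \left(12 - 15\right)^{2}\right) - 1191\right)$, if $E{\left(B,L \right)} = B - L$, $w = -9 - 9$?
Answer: $610$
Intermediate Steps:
$w = -18$ ($w = -9 - 9 = -18$)
$E{\left(17,w \right)} - \left(\left(607 + \left(12 - 15\right)^{2}\right) - 1191\right) = \left(17 - -18\right) - \left(\left(607 + \left(12 - 15\right)^{2}\right) - 1191\right) = \left(17 + 18\right) - \left(\left(607 + \left(-3\right)^{2}\right) - 1191\right) = 35 - \left(\left(607 + 9\right) - 1191\right) = 35 - \left(616 - 1191\right) = 35 - -575 = 35 + 575 = 610$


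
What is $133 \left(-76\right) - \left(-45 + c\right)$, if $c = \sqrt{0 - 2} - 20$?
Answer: $-10043 - i \sqrt{2} \approx -10043.0 - 1.4142 i$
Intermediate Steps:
$c = -20 + i \sqrt{2}$ ($c = \sqrt{-2} - 20 = i \sqrt{2} - 20 = -20 + i \sqrt{2} \approx -20.0 + 1.4142 i$)
$133 \left(-76\right) - \left(-45 + c\right) = 133 \left(-76\right) + \left(45 - \left(-20 + i \sqrt{2}\right)\right) = -10108 + \left(45 + \left(20 - i \sqrt{2}\right)\right) = -10108 + \left(65 - i \sqrt{2}\right) = -10043 - i \sqrt{2}$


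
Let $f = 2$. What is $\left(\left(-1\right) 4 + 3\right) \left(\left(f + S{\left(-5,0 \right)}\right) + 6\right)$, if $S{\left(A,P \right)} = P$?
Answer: $-8$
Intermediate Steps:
$\left(\left(-1\right) 4 + 3\right) \left(\left(f + S{\left(-5,0 \right)}\right) + 6\right) = \left(\left(-1\right) 4 + 3\right) \left(\left(2 + 0\right) + 6\right) = \left(-4 + 3\right) \left(2 + 6\right) = \left(-1\right) 8 = -8$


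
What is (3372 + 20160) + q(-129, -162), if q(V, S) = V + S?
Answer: 23241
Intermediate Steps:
q(V, S) = S + V
(3372 + 20160) + q(-129, -162) = (3372 + 20160) + (-162 - 129) = 23532 - 291 = 23241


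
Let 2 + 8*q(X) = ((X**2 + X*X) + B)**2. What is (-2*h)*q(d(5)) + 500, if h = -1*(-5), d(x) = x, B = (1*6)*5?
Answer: -14995/2 ≈ -7497.5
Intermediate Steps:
B = 30 (B = 6*5 = 30)
q(X) = -1/4 + (30 + 2*X**2)**2/8 (q(X) = -1/4 + ((X**2 + X*X) + 30)**2/8 = -1/4 + ((X**2 + X**2) + 30)**2/8 = -1/4 + (2*X**2 + 30)**2/8 = -1/4 + (30 + 2*X**2)**2/8)
h = 5
(-2*h)*q(d(5)) + 500 = (-2*5)*(-1/4 + (15 + 5**2)**2/2) + 500 = -10*(-1/4 + (15 + 25)**2/2) + 500 = -10*(-1/4 + (1/2)*40**2) + 500 = -10*(-1/4 + (1/2)*1600) + 500 = -10*(-1/4 + 800) + 500 = -10*3199/4 + 500 = -15995/2 + 500 = -14995/2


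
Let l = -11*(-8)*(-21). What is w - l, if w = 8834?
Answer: 10682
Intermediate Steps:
l = -1848 (l = 88*(-21) = -1848)
w - l = 8834 - 1*(-1848) = 8834 + 1848 = 10682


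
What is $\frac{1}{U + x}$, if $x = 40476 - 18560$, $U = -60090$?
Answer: $- \frac{1}{38174} \approx -2.6196 \cdot 10^{-5}$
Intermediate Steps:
$x = 21916$ ($x = 40476 - 18560 = 21916$)
$\frac{1}{U + x} = \frac{1}{-60090 + 21916} = \frac{1}{-38174} = - \frac{1}{38174}$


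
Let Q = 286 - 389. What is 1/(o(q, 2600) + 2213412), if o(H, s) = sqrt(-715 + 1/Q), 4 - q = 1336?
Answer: 113990718/252308423146639 - I*sqrt(7585538)/504616846293278 ≈ 4.5179e-7 - 5.458e-12*I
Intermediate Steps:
q = -1332 (q = 4 - 1*1336 = 4 - 1336 = -1332)
Q = -103
o(H, s) = I*sqrt(7585538)/103 (o(H, s) = sqrt(-715 + 1/(-103)) = sqrt(-715 - 1/103) = sqrt(-73646/103) = I*sqrt(7585538)/103)
1/(o(q, 2600) + 2213412) = 1/(I*sqrt(7585538)/103 + 2213412) = 1/(2213412 + I*sqrt(7585538)/103)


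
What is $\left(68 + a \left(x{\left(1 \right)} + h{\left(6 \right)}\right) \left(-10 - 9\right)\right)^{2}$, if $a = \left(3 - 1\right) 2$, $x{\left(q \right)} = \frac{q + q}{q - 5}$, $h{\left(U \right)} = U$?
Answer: $122500$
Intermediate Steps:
$x{\left(q \right)} = \frac{2 q}{-5 + q}$
$a = 4$ ($a = 2 \cdot 2 = 4$)
$\left(68 + a \left(x{\left(1 \right)} + h{\left(6 \right)}\right) \left(-10 - 9\right)\right)^{2} = \left(68 + 4 \left(2 \cdot 1 \frac{1}{-5 + 1} + 6\right) \left(-10 - 9\right)\right)^{2} = \left(68 + 4 \left(2 \cdot 1 \frac{1}{-4} + 6\right) \left(-19\right)\right)^{2} = \left(68 + 4 \left(2 \cdot 1 \left(- \frac{1}{4}\right) + 6\right) \left(-19\right)\right)^{2} = \left(68 + 4 \left(- \frac{1}{2} + 6\right) \left(-19\right)\right)^{2} = \left(68 + 4 \cdot \frac{11}{2} \left(-19\right)\right)^{2} = \left(68 + 4 \left(- \frac{209}{2}\right)\right)^{2} = \left(68 - 418\right)^{2} = \left(-350\right)^{2} = 122500$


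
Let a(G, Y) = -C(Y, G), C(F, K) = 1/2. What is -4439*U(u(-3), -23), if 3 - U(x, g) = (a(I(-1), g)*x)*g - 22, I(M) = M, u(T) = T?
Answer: -528241/2 ≈ -2.6412e+5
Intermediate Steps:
C(F, K) = ½
a(G, Y) = -½ (a(G, Y) = -1*½ = -½)
U(x, g) = 25 + g*x/2 (U(x, g) = 3 - ((-x/2)*g - 22) = 3 - (-g*x/2 - 22) = 3 - (-22 - g*x/2) = 3 + (22 + g*x/2) = 25 + g*x/2)
-4439*U(u(-3), -23) = -4439*(25 + (½)*(-23)*(-3)) = -4439*(25 + 69/2) = -4439*119/2 = -528241/2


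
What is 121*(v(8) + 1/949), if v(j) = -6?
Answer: -688853/949 ≈ -725.87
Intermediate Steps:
121*(v(8) + 1/949) = 121*(-6 + 1/949) = 121*(-5693/949) = -688853/949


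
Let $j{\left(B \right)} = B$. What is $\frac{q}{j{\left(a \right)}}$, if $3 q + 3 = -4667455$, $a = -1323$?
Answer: $\frac{4667458}{3969} \approx 1176.0$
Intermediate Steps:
$q = - \frac{4667458}{3}$ ($q = -1 + \frac{1}{3} \left(-4667455\right) = -1 - \frac{4667455}{3} = - \frac{4667458}{3} \approx -1.5558 \cdot 10^{6}$)
$\frac{q}{j{\left(a \right)}} = - \frac{4667458}{3 \left(-1323\right)} = \left(- \frac{4667458}{3}\right) \left(- \frac{1}{1323}\right) = \frac{4667458}{3969}$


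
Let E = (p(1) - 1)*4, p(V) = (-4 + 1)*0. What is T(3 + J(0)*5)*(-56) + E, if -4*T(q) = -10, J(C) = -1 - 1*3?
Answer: -144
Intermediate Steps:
J(C) = -4 (J(C) = -1 - 3 = -4)
p(V) = 0 (p(V) = -3*0 = 0)
T(q) = 5/2 (T(q) = -¼*(-10) = 5/2)
E = -4 (E = (0 - 1)*4 = -1*4 = -4)
T(3 + J(0)*5)*(-56) + E = (5/2)*(-56) - 4 = -140 - 4 = -144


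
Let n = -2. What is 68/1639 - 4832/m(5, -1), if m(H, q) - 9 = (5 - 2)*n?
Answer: -7919444/4917 ≈ -1610.6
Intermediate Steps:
m(H, q) = 3 (m(H, q) = 9 + (5 - 2)*(-2) = 9 + 3*(-2) = 9 - 6 = 3)
68/1639 - 4832/m(5, -1) = 68/1639 - 4832/3 = -7919444/4917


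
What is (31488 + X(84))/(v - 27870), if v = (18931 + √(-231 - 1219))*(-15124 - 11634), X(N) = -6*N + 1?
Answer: -1962061481810/32078493694241053 + 2072741575*I*√58/128313974776964212 ≈ -6.1164e-5 + 1.2302e-7*I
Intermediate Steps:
X(N) = 1 - 6*N
v = -506555698 - 133790*I*√58 (v = (18931 + √(-1450))*(-26758) = (18931 + 5*I*√58)*(-26758) = -506555698 - 133790*I*√58 ≈ -5.0656e+8 - 1.0189e+6*I)
(31488 + X(84))/(v - 27870) = (31488 + (1 - 6*84))/((-506555698 - 133790*I*√58) - 27870) = (31488 + (1 - 504))/(-506583568 - 133790*I*√58) = (31488 - 503)/(-506583568 - 133790*I*√58) = 30985/(-506583568 - 133790*I*√58)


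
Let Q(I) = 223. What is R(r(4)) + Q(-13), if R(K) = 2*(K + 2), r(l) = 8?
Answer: 243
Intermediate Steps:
R(K) = 4 + 2*K (R(K) = 2*(2 + K) = 4 + 2*K)
R(r(4)) + Q(-13) = (4 + 2*8) + 223 = (4 + 16) + 223 = 20 + 223 = 243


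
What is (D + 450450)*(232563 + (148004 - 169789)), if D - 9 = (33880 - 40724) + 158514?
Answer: 126915546362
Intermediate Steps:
D = 151679 (D = 9 + ((33880 - 40724) + 158514) = 9 + (-6844 + 158514) = 9 + 151670 = 151679)
(D + 450450)*(232563 + (148004 - 169789)) = (151679 + 450450)*(232563 + (148004 - 169789)) = 602129*(232563 - 21785) = 602129*210778 = 126915546362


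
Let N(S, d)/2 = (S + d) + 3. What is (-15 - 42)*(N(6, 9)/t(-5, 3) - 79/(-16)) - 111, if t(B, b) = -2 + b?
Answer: -39111/16 ≈ -2444.4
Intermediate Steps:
N(S, d) = 6 + 2*S + 2*d (N(S, d) = 2*((S + d) + 3) = 2*(3 + S + d) = 6 + 2*S + 2*d)
(-15 - 42)*(N(6, 9)/t(-5, 3) - 79/(-16)) - 111 = (-15 - 42)*((6 + 2*6 + 2*9)/(-2 + 3) - 79/(-16)) - 111 = -57*((6 + 12 + 18)/1 - 79*(-1/16)) - 111 = -57*(36*1 + 79/16) - 111 = -57*(36 + 79/16) - 111 = -57*655/16 - 111 = -37335/16 - 111 = -39111/16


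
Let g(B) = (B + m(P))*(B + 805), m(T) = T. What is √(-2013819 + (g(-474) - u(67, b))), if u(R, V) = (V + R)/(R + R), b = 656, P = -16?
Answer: I*√39072514486/134 ≈ 1475.1*I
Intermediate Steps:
u(R, V) = (R + V)/(2*R) (u(R, V) = (R + V)/((2*R)) = (R + V)*(1/(2*R)) = (R + V)/(2*R))
g(B) = (-16 + B)*(805 + B) (g(B) = (B - 16)*(B + 805) = (-16 + B)*(805 + B))
√(-2013819 + (g(-474) - u(67, b))) = √(-2013819 + ((-12880 + (-474)² + 789*(-474)) - (67 + 656)/(2*67))) = √(-2013819 + ((-12880 + 224676 - 373986) - 723/(2*67))) = √(-2013819 + (-162190 - 1*723/134)) = √(-2013819 + (-162190 - 723/134)) = √(-2013819 - 21734183/134) = √(-291585929/134) = I*√39072514486/134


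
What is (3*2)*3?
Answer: 18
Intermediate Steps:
(3*2)*3 = 6*3 = 18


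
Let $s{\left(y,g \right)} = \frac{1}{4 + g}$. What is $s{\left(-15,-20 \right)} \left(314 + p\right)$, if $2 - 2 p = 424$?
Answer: $- \frac{103}{16} \approx -6.4375$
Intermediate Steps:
$p = -211$ ($p = 1 - 212 = -211$)
$s{\left(-15,-20 \right)} \left(314 + p\right) = \frac{314 - 211}{4 - 20} = \frac{1}{-16} \cdot 103 = \left(- \frac{1}{16}\right) 103 = - \frac{103}{16}$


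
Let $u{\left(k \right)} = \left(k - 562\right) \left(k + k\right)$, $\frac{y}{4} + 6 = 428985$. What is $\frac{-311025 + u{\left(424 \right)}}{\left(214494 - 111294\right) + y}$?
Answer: $- \frac{47561}{202124} \approx -0.23531$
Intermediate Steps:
$y = 1715916$ ($y = -24 + 4 \cdot 428985 = -24 + 1715940 = 1715916$)
$u{\left(k \right)} = 2 k \left(-562 + k\right)$ ($u{\left(k \right)} = \left(-562 + k\right) 2 k = 2 k \left(-562 + k\right)$)
$\frac{-311025 + u{\left(424 \right)}}{\left(214494 - 111294\right) + y} = \frac{-311025 + 2 \cdot 424 \left(-562 + 424\right)}{\left(214494 - 111294\right) + 1715916} = \frac{-311025 + 2 \cdot 424 \left(-138\right)}{103200 + 1715916} = \frac{-311025 - 117024}{1819116} = \left(-428049\right) \frac{1}{1819116} = - \frac{47561}{202124}$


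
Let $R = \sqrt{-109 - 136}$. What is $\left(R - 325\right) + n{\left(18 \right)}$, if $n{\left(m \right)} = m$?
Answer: $-307 + 7 i \sqrt{5} \approx -307.0 + 15.652 i$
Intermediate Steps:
$R = 7 i \sqrt{5}$ ($R = \sqrt{-245} = 7 i \sqrt{5} \approx 15.652 i$)
$\left(R - 325\right) + n{\left(18 \right)} = \left(7 i \sqrt{5} - 325\right) + 18 = \left(-325 + 7 i \sqrt{5}\right) + 18 = -307 + 7 i \sqrt{5}$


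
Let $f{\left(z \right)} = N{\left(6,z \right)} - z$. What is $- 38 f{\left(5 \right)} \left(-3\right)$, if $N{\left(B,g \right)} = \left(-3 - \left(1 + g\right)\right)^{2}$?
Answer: $8664$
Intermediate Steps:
$N{\left(B,g \right)} = \left(-4 - g\right)^{2}$
$f{\left(z \right)} = \left(4 + z\right)^{2} - z$
$- 38 f{\left(5 \right)} \left(-3\right) = - 38 \left(\left(4 + 5\right)^{2} - 5\right) \left(-3\right) = - 38 \left(9^{2} - 5\right) \left(-3\right) = - 38 \left(81 - 5\right) \left(-3\right) = \left(-38\right) 76 \left(-3\right) = \left(-2888\right) \left(-3\right) = 8664$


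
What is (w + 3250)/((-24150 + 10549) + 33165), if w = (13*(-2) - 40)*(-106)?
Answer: 5123/9782 ≈ 0.52372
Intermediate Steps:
w = 6996 (w = (-26 - 40)*(-106) = -66*(-106) = 6996)
(w + 3250)/((-24150 + 10549) + 33165) = (6996 + 3250)/((-24150 + 10549) + 33165) = 10246/(-13601 + 33165) = 10246/19564 = 10246*(1/19564) = 5123/9782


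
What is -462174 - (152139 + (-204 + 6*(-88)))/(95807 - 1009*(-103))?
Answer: -30770671041/66578 ≈ -4.6218e+5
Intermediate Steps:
-462174 - (152139 + (-204 + 6*(-88)))/(95807 - 1009*(-103)) = -462174 - (152139 + (-204 - 528))/(95807 + 103927) = -462174 - (152139 - 732)/199734 = -462174 - 151407/199734 = -462174 - 1*50469/66578 = -462174 - 50469/66578 = -30770671041/66578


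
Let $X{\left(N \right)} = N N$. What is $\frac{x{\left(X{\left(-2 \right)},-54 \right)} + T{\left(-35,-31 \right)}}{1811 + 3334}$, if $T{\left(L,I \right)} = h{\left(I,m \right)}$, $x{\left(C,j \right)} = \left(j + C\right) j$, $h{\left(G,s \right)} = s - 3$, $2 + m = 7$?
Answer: $\frac{386}{735} \approx 0.52517$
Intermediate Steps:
$m = 5$ ($m = -2 + 7 = 5$)
$X{\left(N \right)} = N^{2}$
$h{\left(G,s \right)} = -3 + s$
$x{\left(C,j \right)} = j \left(C + j\right)$ ($x{\left(C,j \right)} = \left(C + j\right) j = j \left(C + j\right)$)
$T{\left(L,I \right)} = 2$ ($T{\left(L,I \right)} = -3 + 5 = 2$)
$\frac{x{\left(X{\left(-2 \right)},-54 \right)} + T{\left(-35,-31 \right)}}{1811 + 3334} = \frac{- 54 \left(\left(-2\right)^{2} - 54\right) + 2}{1811 + 3334} = \frac{- 54 \left(4 - 54\right) + 2}{5145} = \left(\left(-54\right) \left(-50\right) + 2\right) \frac{1}{5145} = \left(2700 + 2\right) \frac{1}{5145} = 2702 \cdot \frac{1}{5145} = \frac{386}{735}$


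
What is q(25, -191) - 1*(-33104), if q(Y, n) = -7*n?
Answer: 34441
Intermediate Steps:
q(25, -191) - 1*(-33104) = -7*(-191) - 1*(-33104) = 1337 + 33104 = 34441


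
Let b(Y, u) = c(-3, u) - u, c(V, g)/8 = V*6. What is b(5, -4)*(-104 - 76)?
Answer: 25200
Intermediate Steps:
c(V, g) = 48*V (c(V, g) = 8*(V*6) = 8*(6*V) = 48*V)
b(Y, u) = -144 - u (b(Y, u) = 48*(-3) - u = -144 - u)
b(5, -4)*(-104 - 76) = (-144 - 1*(-4))*(-104 - 76) = (-144 + 4)*(-180) = -140*(-180) = 25200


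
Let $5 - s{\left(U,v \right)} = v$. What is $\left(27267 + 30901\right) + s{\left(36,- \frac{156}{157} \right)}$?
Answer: $\frac{9133317}{157} \approx 58174.0$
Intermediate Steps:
$s{\left(U,v \right)} = 5 - v$
$\left(27267 + 30901\right) + s{\left(36,- \frac{156}{157} \right)} = \left(27267 + 30901\right) + \left(5 - - \frac{156}{157}\right) = 58168 + \left(5 - \left(-156\right) \frac{1}{157}\right) = 58168 + \left(5 - - \frac{156}{157}\right) = 58168 + \left(5 + \frac{156}{157}\right) = 58168 + \frac{941}{157} = \frac{9133317}{157}$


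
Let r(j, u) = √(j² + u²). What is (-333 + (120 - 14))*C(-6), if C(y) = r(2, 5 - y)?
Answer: -1135*√5 ≈ -2537.9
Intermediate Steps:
C(y) = √(4 + (5 - y)²) (C(y) = √(2² + (5 - y)²) = √(4 + (5 - y)²))
(-333 + (120 - 14))*C(-6) = (-333 + (120 - 14))*√(4 + (-5 - 6)²) = (-333 + 106)*√(4 + (-11)²) = -227*√(4 + 121) = -1135*√5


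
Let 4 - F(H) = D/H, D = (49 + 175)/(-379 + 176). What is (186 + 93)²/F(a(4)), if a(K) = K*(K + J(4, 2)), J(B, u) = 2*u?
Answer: 250821/13 ≈ 19294.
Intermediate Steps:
D = -32/29 (D = 224/(-203) = 224*(-1/203) = -32/29 ≈ -1.1034)
a(K) = K*(4 + K) (a(K) = K*(K + 2*2) = K*(K + 4) = K*(4 + K))
F(H) = 4 + 32/(29*H) (F(H) = 4 - (-32)/(29*H) = 4 + 32/(29*H))
(186 + 93)²/F(a(4)) = (186 + 93)²/(4 + 32/(29*((4*(4 + 4))))) = 279²/(4 + 32/(29*((4*8)))) = 77841/(4 + (32/29)/32) = 77841/(4 + (32/29)*(1/32)) = 77841/(4 + 1/29) = 77841/(117/29) = 77841*(29/117) = 250821/13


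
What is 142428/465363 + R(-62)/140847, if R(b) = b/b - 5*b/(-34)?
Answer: 37885026742/123807189093 ≈ 0.30600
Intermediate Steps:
R(b) = 1 + 5*b/34 (R(b) = 1 - 5*b*(-1/34) = 1 + 5*b/34)
142428/465363 + R(-62)/140847 = 142428/465363 + (1 + (5/34)*(-62))/140847 = 142428*(1/465363) + (1 - 155/17)*(1/140847) = 47476/155121 - 138/17*1/140847 = 47476/155121 - 46/798133 = 37885026742/123807189093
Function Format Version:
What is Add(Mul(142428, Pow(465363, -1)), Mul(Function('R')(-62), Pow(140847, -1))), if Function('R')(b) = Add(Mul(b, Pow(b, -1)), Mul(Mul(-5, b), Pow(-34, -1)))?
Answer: Rational(37885026742, 123807189093) ≈ 0.30600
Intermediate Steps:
Function('R')(b) = Add(1, Mul(Rational(5, 34), b)) (Function('R')(b) = Add(1, Mul(Mul(-5, b), Rational(-1, 34))) = Add(1, Mul(Rational(5, 34), b)))
Add(Mul(142428, Pow(465363, -1)), Mul(Function('R')(-62), Pow(140847, -1))) = Add(Mul(142428, Pow(465363, -1)), Mul(Add(1, Mul(Rational(5, 34), -62)), Pow(140847, -1))) = Add(Mul(142428, Rational(1, 465363)), Mul(Add(1, Rational(-155, 17)), Rational(1, 140847))) = Add(Rational(47476, 155121), Mul(Rational(-138, 17), Rational(1, 140847))) = Add(Rational(47476, 155121), Rational(-46, 798133)) = Rational(37885026742, 123807189093)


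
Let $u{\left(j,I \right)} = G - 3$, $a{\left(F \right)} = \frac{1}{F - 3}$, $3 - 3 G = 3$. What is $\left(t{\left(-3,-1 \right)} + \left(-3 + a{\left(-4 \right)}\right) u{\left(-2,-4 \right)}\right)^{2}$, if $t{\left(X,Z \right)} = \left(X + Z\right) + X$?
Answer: $\frac{289}{49} \approx 5.898$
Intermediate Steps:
$G = 0$ ($G = 1 - 1 = 0$)
$a{\left(F \right)} = \frac{1}{-3 + F}$
$t{\left(X,Z \right)} = Z + 2 X$
$u{\left(j,I \right)} = -3$ ($u{\left(j,I \right)} = 0 - 3 = -3$)
$\left(t{\left(-3,-1 \right)} + \left(-3 + a{\left(-4 \right)}\right) u{\left(-2,-4 \right)}\right)^{2} = \left(\left(-1 + 2 \left(-3\right)\right) + \left(-3 + \frac{1}{-3 - 4}\right) \left(-3\right)\right)^{2} = \left(\left(-1 - 6\right) + \left(-3 + \frac{1}{-7}\right) \left(-3\right)\right)^{2} = \left(-7 + \left(-3 - \frac{1}{7}\right) \left(-3\right)\right)^{2} = \left(-7 - - \frac{66}{7}\right)^{2} = \left(-7 + \frac{66}{7}\right)^{2} = \left(\frac{17}{7}\right)^{2} = \frac{289}{49}$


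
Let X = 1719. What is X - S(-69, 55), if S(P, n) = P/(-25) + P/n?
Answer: 472311/275 ≈ 1717.5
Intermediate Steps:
S(P, n) = -P/25 + P/n (S(P, n) = P*(-1/25) + P/n = -P/25 + P/n)
X - S(-69, 55) = 1719 - (-1/25*(-69) - 69/55) = 1719 - (69/25 - 69*1/55) = 1719 - (69/25 - 69/55) = 1719 - 1*414/275 = 1719 - 414/275 = 472311/275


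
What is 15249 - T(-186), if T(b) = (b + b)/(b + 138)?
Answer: 60965/4 ≈ 15241.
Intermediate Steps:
T(b) = 2*b/(138 + b) (T(b) = (2*b)/(138 + b) = 2*b/(138 + b))
15249 - T(-186) = 15249 - 2*(-186)/(138 - 186) = 15249 - 2*(-186)/(-48) = 15249 - 2*(-186)*(-1)/48 = 15249 - 1*31/4 = 15249 - 31/4 = 60965/4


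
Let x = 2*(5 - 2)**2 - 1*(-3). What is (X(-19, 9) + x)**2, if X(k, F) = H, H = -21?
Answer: 0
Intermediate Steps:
X(k, F) = -21
x = 21 (x = 2*3**2 + 3 = 2*9 + 3 = 18 + 3 = 21)
(X(-19, 9) + x)**2 = (-21 + 21)**2 = 0**2 = 0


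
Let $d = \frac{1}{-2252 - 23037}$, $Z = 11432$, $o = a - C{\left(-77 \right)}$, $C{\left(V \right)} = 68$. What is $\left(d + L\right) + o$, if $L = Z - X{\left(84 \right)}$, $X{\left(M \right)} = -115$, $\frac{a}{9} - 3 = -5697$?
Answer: $- \frac{1005667664}{25289} \approx -39767.0$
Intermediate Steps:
$a = -51246$ ($a = 27 + 9 \left(-5697\right) = 27 - 51273 = -51246$)
$o = -51314$ ($o = -51246 - 68 = -51314$)
$d = - \frac{1}{25289}$ ($d = \frac{1}{-25289} = - \frac{1}{25289} \approx -3.9543 \cdot 10^{-5}$)
$L = 11547$ ($L = 11432 - -115 = 11432 + 115 = 11547$)
$\left(d + L\right) + o = \left(- \frac{1}{25289} + 11547\right) - 51314 = \frac{292012082}{25289} - 51314 = - \frac{1005667664}{25289}$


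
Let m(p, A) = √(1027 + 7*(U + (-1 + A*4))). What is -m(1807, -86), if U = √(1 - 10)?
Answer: -√(-1388 + 21*I) ≈ -0.28183 - 37.257*I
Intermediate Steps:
U = 3*I (U = √(-9) = 3*I ≈ 3.0*I)
m(p, A) = √(1020 + 21*I + 28*A) (m(p, A) = √(1027 + 7*(3*I + (-1 + A*4))) = √(1027 + 7*(3*I + (-1 + 4*A))) = √(1027 + 7*(-1 + 3*I + 4*A)) = √(1027 + (-7 + 21*I + 28*A)) = √(1020 + 21*I + 28*A))
-m(1807, -86) = -√(1020 + 21*I + 28*(-86)) = -√(1020 + 21*I - 2408) = -√(-1388 + 21*I)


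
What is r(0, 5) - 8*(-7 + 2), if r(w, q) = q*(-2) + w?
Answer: 30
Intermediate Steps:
r(w, q) = w - 2*q (r(w, q) = -2*q + w = w - 2*q)
r(0, 5) - 8*(-7 + 2) = (0 - 2*5) - 8*(-7 + 2) = (0 - 10) - 8*(-5) = -10 + 40 = 30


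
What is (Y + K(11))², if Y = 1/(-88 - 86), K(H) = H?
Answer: 3659569/30276 ≈ 120.87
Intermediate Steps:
Y = -1/174 (Y = 1/(-174) = -1/174 ≈ -0.0057471)
(Y + K(11))² = (-1/174 + 11)² = (1913/174)² = 3659569/30276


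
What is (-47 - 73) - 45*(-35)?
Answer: 1455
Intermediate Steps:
(-47 - 73) - 45*(-35) = -120 + 1575 = 1455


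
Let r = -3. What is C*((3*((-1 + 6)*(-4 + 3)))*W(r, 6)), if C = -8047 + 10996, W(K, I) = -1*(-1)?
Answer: -44235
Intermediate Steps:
W(K, I) = 1
C = 2949
C*((3*((-1 + 6)*(-4 + 3)))*W(r, 6)) = 2949*((3*((-1 + 6)*(-4 + 3)))*1) = 2949*((3*(5*(-1)))*1) = 2949*((3*(-5))*1) = 2949*(-15*1) = 2949*(-15) = -44235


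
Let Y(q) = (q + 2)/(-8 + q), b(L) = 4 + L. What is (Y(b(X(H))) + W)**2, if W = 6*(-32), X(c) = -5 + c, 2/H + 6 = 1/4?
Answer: 68211081/1849 ≈ 36891.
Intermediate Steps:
H = -8/23 (H = 2/(-6 + 1/4) = 2/(-23/4) = 2*(-4/23) = -8/23 ≈ -0.34783)
Y(q) = (2 + q)/(-8 + q)
W = -192
(Y(b(X(H))) + W)**2 = ((2 + (4 + (-5 - 8/23)))/(-8 + (4 + (-5 - 8/23))) - 192)**2 = ((2 + (4 - 123/23))/(-8 + (4 - 123/23)) - 192)**2 = ((2 - 31/23)/(-8 - 31/23) - 192)**2 = ((15/23)/(-215/23) - 192)**2 = (-23/215*15/23 - 192)**2 = (-3/43 - 192)**2 = (-8259/43)**2 = 68211081/1849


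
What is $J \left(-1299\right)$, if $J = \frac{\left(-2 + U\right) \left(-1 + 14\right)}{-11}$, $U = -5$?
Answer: $- \frac{118209}{11} \approx -10746.0$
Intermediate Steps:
$J = \frac{91}{11}$ ($J = \frac{\left(-2 - 5\right) \left(-1 + 14\right)}{-11} = \left(-7\right) 13 \left(- \frac{1}{11}\right) = \left(-91\right) \left(- \frac{1}{11}\right) = \frac{91}{11} \approx 8.2727$)
$J \left(-1299\right) = \frac{91}{11} \left(-1299\right) = - \frac{118209}{11}$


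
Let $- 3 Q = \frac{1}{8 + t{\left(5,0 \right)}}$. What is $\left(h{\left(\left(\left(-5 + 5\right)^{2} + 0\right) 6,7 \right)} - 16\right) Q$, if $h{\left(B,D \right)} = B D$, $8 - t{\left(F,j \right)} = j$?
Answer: $\frac{1}{3} \approx 0.33333$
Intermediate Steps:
$t{\left(F,j \right)} = 8 - j$
$Q = - \frac{1}{48}$ ($Q = - \frac{1}{3 \left(8 + \left(8 - 0\right)\right)} = - \frac{1}{3 \left(8 + \left(8 + 0\right)\right)} = - \frac{1}{3 \left(8 + 8\right)} = - \frac{1}{3 \cdot 16} = \left(- \frac{1}{3}\right) \frac{1}{16} = - \frac{1}{48} \approx -0.020833$)
$\left(h{\left(\left(\left(-5 + 5\right)^{2} + 0\right) 6,7 \right)} - 16\right) Q = \left(\left(\left(-5 + 5\right)^{2} + 0\right) 6 \cdot 7 - 16\right) \left(- \frac{1}{48}\right) = \left(\left(0^{2} + 0\right) 6 \cdot 7 - 16\right) \left(- \frac{1}{48}\right) = \left(\left(0 + 0\right) 6 \cdot 7 - 16\right) \left(- \frac{1}{48}\right) = \left(0 \cdot 6 \cdot 7 - 16\right) \left(- \frac{1}{48}\right) = \left(0 \cdot 7 - 16\right) \left(- \frac{1}{48}\right) = \left(0 - 16\right) \left(- \frac{1}{48}\right) = \left(-16\right) \left(- \frac{1}{48}\right) = \frac{1}{3}$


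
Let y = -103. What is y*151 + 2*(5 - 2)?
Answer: -15547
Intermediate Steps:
y*151 + 2*(5 - 2) = -103*151 + 2*(5 - 2) = -15553 + 2*3 = -15553 + 6 = -15547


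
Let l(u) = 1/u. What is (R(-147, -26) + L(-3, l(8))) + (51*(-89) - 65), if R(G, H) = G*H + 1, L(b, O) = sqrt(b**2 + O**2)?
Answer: -781 + sqrt(577)/8 ≈ -778.00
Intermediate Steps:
L(b, O) = sqrt(O**2 + b**2)
R(G, H) = 1 + G*H
(R(-147, -26) + L(-3, l(8))) + (51*(-89) - 65) = ((1 - 147*(-26)) + sqrt((1/8)**2 + (-3)**2)) + (51*(-89) - 65) = ((1 + 3822) + sqrt((1/8)**2 + 9)) + (-4539 - 65) = (3823 + sqrt(1/64 + 9)) - 4604 = (3823 + sqrt(577/64)) - 4604 = (3823 + sqrt(577)/8) - 4604 = -781 + sqrt(577)/8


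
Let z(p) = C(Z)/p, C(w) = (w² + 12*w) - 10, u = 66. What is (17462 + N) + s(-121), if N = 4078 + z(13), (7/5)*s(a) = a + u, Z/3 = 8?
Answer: 1962543/91 ≈ 21566.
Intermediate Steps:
Z = 24 (Z = 3*8 = 24)
s(a) = 330/7 + 5*a/7 (s(a) = 5*(a + 66)/7 = 5*(66 + a)/7 = 330/7 + 5*a/7)
C(w) = -10 + w² + 12*w
z(p) = 854/p (z(p) = (-10 + 24² + 12*24)/p = (-10 + 576 + 288)/p = 854/p)
N = 53868/13 (N = 4078 + 854/13 = 53868/13 ≈ 4143.7)
(17462 + N) + s(-121) = (17462 + 53868/13) + (330/7 + (5/7)*(-121)) = 280874/13 + (330/7 - 605/7) = 280874/13 - 275/7 = 1962543/91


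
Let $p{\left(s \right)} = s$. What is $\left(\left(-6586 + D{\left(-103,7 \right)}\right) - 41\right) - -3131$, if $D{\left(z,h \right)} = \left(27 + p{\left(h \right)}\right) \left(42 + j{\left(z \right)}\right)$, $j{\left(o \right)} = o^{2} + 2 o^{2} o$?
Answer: $-73946798$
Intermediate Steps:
$j{\left(o \right)} = o^{2} + 2 o^{3}$
$D{\left(z,h \right)} = \left(27 + h\right) \left(42 + z^{2} \left(1 + 2 z\right)\right)$
$\left(\left(-6586 + D{\left(-103,7 \right)}\right) - 41\right) - -3131 = \left(\left(-6586 + \left(1134 + 42 \cdot 7 + \left(-103\right)^{2} \left(27 + 54 \left(-103\right)\right) + 7 \left(-103\right)^{2} \left(1 + 2 \left(-103\right)\right)\right)\right) - 41\right) - -3131 = \left(\left(-6586 + \left(1134 + 294 + 10609 \left(27 - 5562\right) + 7 \cdot 10609 \left(1 - 206\right)\right)\right) - 41\right) + 3131 = \left(\left(-6586 + \left(1134 + 294 + 10609 \left(-5535\right) + 7 \cdot 10609 \left(-205\right)\right)\right) - 41\right) + 3131 = \left(\left(-6586 + \left(1134 + 294 - 58720815 - 15223915\right)\right) - 41\right) + 3131 = \left(\left(-6586 - 73943302\right) - 41\right) + 3131 = \left(-73949888 - 41\right) + 3131 = -73949929 + 3131 = -73946798$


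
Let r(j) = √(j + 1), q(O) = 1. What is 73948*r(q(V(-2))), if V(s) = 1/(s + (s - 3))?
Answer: 73948*√2 ≈ 1.0458e+5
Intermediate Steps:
V(s) = 1/(-3 + 2*s) (V(s) = 1/(s + (-3 + s)) = 1/(-3 + 2*s))
r(j) = √(1 + j)
73948*r(q(V(-2))) = 73948*√(1 + 1) = 73948*√2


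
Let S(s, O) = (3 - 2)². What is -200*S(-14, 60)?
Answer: -200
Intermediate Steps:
S(s, O) = 1 (S(s, O) = 1² = 1)
-200*S(-14, 60) = -200*1 = -200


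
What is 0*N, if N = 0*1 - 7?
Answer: 0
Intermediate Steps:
N = -7 (N = 0 - 7 = -7)
0*N = 0*(-7) = 0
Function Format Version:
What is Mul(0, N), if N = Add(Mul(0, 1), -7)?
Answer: 0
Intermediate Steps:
N = -7 (N = Add(0, -7) = -7)
Mul(0, N) = Mul(0, -7) = 0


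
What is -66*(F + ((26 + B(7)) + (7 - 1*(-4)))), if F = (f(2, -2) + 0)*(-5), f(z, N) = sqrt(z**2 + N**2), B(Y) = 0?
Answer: -2442 + 660*sqrt(2) ≈ -1508.6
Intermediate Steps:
f(z, N) = sqrt(N**2 + z**2)
F = -10*sqrt(2) (F = (sqrt((-2)**2 + 2**2) + 0)*(-5) = (sqrt(4 + 4) + 0)*(-5) = (sqrt(8) + 0)*(-5) = (2*sqrt(2) + 0)*(-5) = (2*sqrt(2))*(-5) = -10*sqrt(2) ≈ -14.142)
-66*(F + ((26 + B(7)) + (7 - 1*(-4)))) = -66*(-10*sqrt(2) + ((26 + 0) + (7 - 1*(-4)))) = -66*(-10*sqrt(2) + (26 + (7 + 4))) = -66*(-10*sqrt(2) + (26 + 11)) = -66*(-10*sqrt(2) + 37) = -66*(37 - 10*sqrt(2)) = -2442 + 660*sqrt(2)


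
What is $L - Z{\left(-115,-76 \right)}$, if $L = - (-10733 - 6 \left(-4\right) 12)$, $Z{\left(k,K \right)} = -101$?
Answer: $10546$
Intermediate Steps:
$L = 10445$ ($L = - (-10733 - \left(-24\right) 12) = - (-10733 - -288) = - (-10733 + 288) = \left(-1\right) \left(-10445\right) = 10445$)
$L - Z{\left(-115,-76 \right)} = 10445 - -101 = 10445 + 101 = 10546$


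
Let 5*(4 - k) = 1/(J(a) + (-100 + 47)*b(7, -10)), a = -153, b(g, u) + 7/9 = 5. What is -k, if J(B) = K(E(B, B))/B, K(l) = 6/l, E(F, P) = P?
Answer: -34930523/8730680 ≈ -4.0009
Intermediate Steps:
b(g, u) = 38/9 (b(g, u) = -7/9 + 5 = 38/9)
J(B) = 6/B**2 (J(B) = (6/B)/B = 6/B**2)
k = 34930523/8730680 (k = 4 - 1/(5*(6/(-153)**2 + (-100 + 47)*(38/9))) = 4 - 1/(5*(6*(1/23409) - 53*38/9)) = 4 - 1/(5*(2/7803 - 2014/9)) = 4 - 1/(5*(-1746136/7803)) = 4 - 1/5*(-7803/1746136) = 4 + 7803/8730680 = 34930523/8730680 ≈ 4.0009)
-k = -1*34930523/8730680 = -34930523/8730680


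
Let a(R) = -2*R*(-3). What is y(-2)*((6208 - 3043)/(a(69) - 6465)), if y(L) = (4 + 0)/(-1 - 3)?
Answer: 1055/2017 ≈ 0.52305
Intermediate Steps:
a(R) = 6*R
y(L) = -1 (y(L) = 4/(-4) = 4*(-1/4) = -1)
y(-2)*((6208 - 3043)/(a(69) - 6465)) = -(6208 - 3043)/(6*69 - 6465) = -3165/(414 - 6465) = -3165/(-6051) = -3165*(-1)/6051 = -1*(-1055/2017) = 1055/2017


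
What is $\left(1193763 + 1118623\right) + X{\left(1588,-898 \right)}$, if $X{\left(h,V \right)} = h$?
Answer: $2313974$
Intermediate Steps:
$\left(1193763 + 1118623\right) + X{\left(1588,-898 \right)} = \left(1193763 + 1118623\right) + 1588 = 2312386 + 1588 = 2313974$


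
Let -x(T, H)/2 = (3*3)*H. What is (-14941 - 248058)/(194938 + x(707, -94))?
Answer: -262999/196630 ≈ -1.3375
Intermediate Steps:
x(T, H) = -18*H (x(T, H) = -2*3*3*H = -18*H)
(-14941 - 248058)/(194938 + x(707, -94)) = (-14941 - 248058)/(194938 - 18*(-94)) = -262999/(194938 + 1692) = -262999/196630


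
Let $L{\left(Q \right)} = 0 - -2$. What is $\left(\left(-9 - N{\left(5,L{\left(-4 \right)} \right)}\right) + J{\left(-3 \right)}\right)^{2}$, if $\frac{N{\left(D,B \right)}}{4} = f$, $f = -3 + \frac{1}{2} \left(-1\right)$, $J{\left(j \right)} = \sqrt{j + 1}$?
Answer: $\left(5 + i \sqrt{2}\right)^{2} \approx 23.0 + 14.142 i$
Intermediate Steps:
$L{\left(Q \right)} = 2$ ($L{\left(Q \right)} = 0 + 2 = 2$)
$J{\left(j \right)} = \sqrt{1 + j}$
$f = - \frac{7}{2}$ ($f = -3 + \frac{1}{2} \left(-1\right) = -3 - \frac{1}{2} = - \frac{7}{2} \approx -3.5$)
$N{\left(D,B \right)} = -14$ ($N{\left(D,B \right)} = 4 \left(- \frac{7}{2}\right) = -14$)
$\left(\left(-9 - N{\left(5,L{\left(-4 \right)} \right)}\right) + J{\left(-3 \right)}\right)^{2} = \left(\left(-9 - -14\right) + \sqrt{1 - 3}\right)^{2} = \left(\left(-9 + 14\right) + \sqrt{-2}\right)^{2} = \left(5 + i \sqrt{2}\right)^{2}$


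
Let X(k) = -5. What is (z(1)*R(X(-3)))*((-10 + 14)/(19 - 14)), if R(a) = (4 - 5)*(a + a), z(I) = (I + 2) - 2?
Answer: 8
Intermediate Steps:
z(I) = I (z(I) = (2 + I) - 2 = I)
R(a) = -2*a
(z(1)*R(X(-3)))*((-10 + 14)/(19 - 14)) = (1*(-2*(-5)))*((-10 + 14)/(19 - 14)) = (1*10)*(4/5) = 10*(4*(⅕)) = 10*(⅘) = 8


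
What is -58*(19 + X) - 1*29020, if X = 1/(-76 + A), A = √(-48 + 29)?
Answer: -9186978/305 + 58*I*√19/5795 ≈ -30121.0 + 0.043627*I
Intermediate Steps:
A = I*√19 (A = √(-19) = I*√19 ≈ 4.3589*I)
X = 1/(-76 + I*√19) ≈ -0.013115 - 0.00075218*I
-58*(19 + X) - 1*29020 = -58*(19 + (-4/305 - I*√19/5795)) - 1*29020 = -58*(5791/305 - I*√19/5795) - 29020 = (-335878/305 + 58*I*√19/5795) - 29020 = -9186978/305 + 58*I*√19/5795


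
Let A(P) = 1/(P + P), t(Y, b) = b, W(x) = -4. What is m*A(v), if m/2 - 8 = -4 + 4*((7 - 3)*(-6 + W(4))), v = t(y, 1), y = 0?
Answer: -156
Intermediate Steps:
v = 1
A(P) = 1/(2*P)
m = -312 (m = 16 + 2*(-4 + 4*((7 - 3)*(-6 - 4))) = 16 + 2*(-4 + 4*(4*(-10))) = 16 + 2*(-4 + 4*(-40)) = 16 + 2*(-4 - 160) = 16 + 2*(-164) = 16 - 328 = -312)
m*A(v) = -156/1 = -156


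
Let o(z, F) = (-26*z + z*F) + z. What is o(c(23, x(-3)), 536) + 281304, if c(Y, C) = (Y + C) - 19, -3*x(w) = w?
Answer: 283859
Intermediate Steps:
x(w) = -w/3
c(Y, C) = -19 + C + Y (c(Y, C) = (C + Y) - 19 = -19 + C + Y)
o(z, F) = -25*z + F*z (o(z, F) = (-26*z + F*z) + z = -25*z + F*z)
o(c(23, x(-3)), 536) + 281304 = (-19 - ⅓*(-3) + 23)*(-25 + 536) + 281304 = (-19 + 1 + 23)*511 + 281304 = 5*511 + 281304 = 2555 + 281304 = 283859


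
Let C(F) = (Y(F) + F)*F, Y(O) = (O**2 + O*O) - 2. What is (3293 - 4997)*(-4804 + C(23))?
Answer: -34102152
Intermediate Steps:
Y(O) = -2 + 2*O**2 (Y(O) = (O**2 + O**2) - 2 = 2*O**2 - 2 = -2 + 2*O**2)
C(F) = F*(-2 + F + 2*F**2) (C(F) = ((-2 + 2*F**2) + F)*F = (-2 + F + 2*F**2)*F = F*(-2 + F + 2*F**2))
(3293 - 4997)*(-4804 + C(23)) = (3293 - 4997)*(-4804 + 23*(-2 + 23 + 2*23**2)) = -1704*(-4804 + 23*(-2 + 23 + 2*529)) = -1704*(-4804 + 23*(-2 + 23 + 1058)) = -1704*(-4804 + 23*1079) = -1704*(-4804 + 24817) = -1704*20013 = -34102152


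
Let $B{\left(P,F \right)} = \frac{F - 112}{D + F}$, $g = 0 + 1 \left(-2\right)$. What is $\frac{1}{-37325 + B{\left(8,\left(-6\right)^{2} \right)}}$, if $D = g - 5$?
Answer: $- \frac{29}{1082501} \approx -2.679 \cdot 10^{-5}$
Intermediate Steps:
$g = -2$ ($g = 0 - 2 = -2$)
$D = -7$ ($D = -2 - 5 = -7$)
$B{\left(P,F \right)} = \frac{-112 + F}{-7 + F}$ ($B{\left(P,F \right)} = \frac{F - 112}{-7 + F} = \frac{-112 + F}{-7 + F}$)
$\frac{1}{-37325 + B{\left(8,\left(-6\right)^{2} \right)}} = \frac{1}{-37325 + \frac{-112 + \left(-6\right)^{2}}{-7 + \left(-6\right)^{2}}} = \frac{1}{-37325 + \frac{-112 + 36}{-7 + 36}} = \frac{1}{-37325 + \frac{1}{29} \left(-76\right)} = \frac{1}{-37325 - \frac{76}{29}} = \frac{1}{- \frac{1082501}{29}} = - \frac{29}{1082501}$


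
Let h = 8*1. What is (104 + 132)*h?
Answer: 1888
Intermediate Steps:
h = 8
(104 + 132)*h = (104 + 132)*8 = 236*8 = 1888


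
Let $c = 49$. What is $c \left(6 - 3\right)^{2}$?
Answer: $441$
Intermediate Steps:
$c \left(6 - 3\right)^{2} = 49 \left(6 - 3\right)^{2} = 49 \cdot 3^{2} = 49 \cdot 9 = 441$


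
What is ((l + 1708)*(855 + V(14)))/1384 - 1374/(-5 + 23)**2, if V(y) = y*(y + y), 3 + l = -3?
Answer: 28573085/18684 ≈ 1529.3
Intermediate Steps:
l = -6 (l = -3 - 3 = -6)
V(y) = 2*y**2 (V(y) = y*(2*y) = 2*y**2)
((l + 1708)*(855 + V(14)))/1384 - 1374/(-5 + 23)**2 = ((-6 + 1708)*(855 + 2*14**2))/1384 - 1374/(-5 + 23)**2 = (1702*(855 + 2*196))*(1/1384) - 1374/(18**2) = (1702*(855 + 392))*(1/1384) - 1374/324 = (1702*1247)*(1/1384) - 1374*1/324 = 2122394*(1/1384) - 229/54 = 1061197/692 - 229/54 = 28573085/18684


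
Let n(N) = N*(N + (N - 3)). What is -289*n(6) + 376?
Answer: -15230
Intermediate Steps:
n(N) = N*(-3 + 2*N) (n(N) = N*(N + (-3 + N)) = N*(-3 + 2*N))
-289*n(6) + 376 = -1734*(-3 + 2*6) + 376 = -1734*(-3 + 12) + 376 = -1734*9 + 376 = -289*54 + 376 = -15606 + 376 = -15230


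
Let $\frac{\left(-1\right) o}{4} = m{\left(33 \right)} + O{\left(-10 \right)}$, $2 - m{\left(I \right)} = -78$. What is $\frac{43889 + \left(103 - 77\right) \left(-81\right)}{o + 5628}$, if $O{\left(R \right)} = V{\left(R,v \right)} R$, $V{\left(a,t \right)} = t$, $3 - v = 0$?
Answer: $\frac{41783}{5428} \approx 7.6977$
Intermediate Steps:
$v = 3$ ($v = 3 - 0 = 3 + 0 = 3$)
$m{\left(I \right)} = 80$ ($m{\left(I \right)} = 2 - -78 = 2 + 78 = 80$)
$O{\left(R \right)} = 3 R$
$o = -200$ ($o = - 4 \left(80 + 3 \left(-10\right)\right) = - 4 \left(80 - 30\right) = \left(-4\right) 50 = -200$)
$\frac{43889 + \left(103 - 77\right) \left(-81\right)}{o + 5628} = \frac{43889 + \left(103 - 77\right) \left(-81\right)}{-200 + 5628} = \frac{43889 + 26 \left(-81\right)}{5428} = \left(43889 - 2106\right) \frac{1}{5428} = 41783 \cdot \frac{1}{5428} = \frac{41783}{5428}$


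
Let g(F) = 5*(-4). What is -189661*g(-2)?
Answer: 3793220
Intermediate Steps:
g(F) = -20
-189661*g(-2) = -189661*(-20) = 3793220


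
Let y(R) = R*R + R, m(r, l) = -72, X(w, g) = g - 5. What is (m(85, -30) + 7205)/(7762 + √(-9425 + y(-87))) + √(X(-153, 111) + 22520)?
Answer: 55366346/60250587 + 3*√2514 - 7133*I*√1943/60250587 ≈ 151.34 - 0.0052185*I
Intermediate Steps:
X(w, g) = -5 + g
y(R) = R + R² (y(R) = R² + R = R + R²)
(m(85, -30) + 7205)/(7762 + √(-9425 + y(-87))) + √(X(-153, 111) + 22520) = (-72 + 7205)/(7762 + √(-9425 - 87*(1 - 87))) + √((-5 + 111) + 22520) = 7133/(7762 + √(-9425 - 87*(-86))) + √(106 + 22520) = 7133/(7762 + √(-9425 + 7482)) + √22626 = 7133/(7762 + √(-1943)) + 3*√2514 = 7133/(7762 + I*√1943) + 3*√2514 = 3*√2514 + 7133/(7762 + I*√1943)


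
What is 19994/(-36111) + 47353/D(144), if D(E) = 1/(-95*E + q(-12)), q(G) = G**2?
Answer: -23146075201082/36111 ≈ -6.4097e+8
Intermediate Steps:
D(E) = 1/(144 - 95*E) (D(E) = 1/(-95*E + (-12)**2) = 1/(-95*E + 144) = 1/(144 - 95*E))
19994/(-36111) + 47353/D(144) = 19994/(-36111) + 47353/((-1/(-144 + 95*144))) = 19994*(-1/36111) + 47353/((-1/(-144 + 13680))) = -19994/36111 + 47353/((-1/13536)) = -19994/36111 + 47353/((-1*1/13536)) = -19994/36111 + 47353/(-1/13536) = -19994/36111 + 47353*(-13536) = -19994/36111 - 640970208 = -23146075201082/36111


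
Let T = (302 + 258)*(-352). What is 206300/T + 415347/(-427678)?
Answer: -4252579301/2107597184 ≈ -2.0177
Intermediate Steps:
T = -197120 (T = 560*(-352) = -197120)
206300/T + 415347/(-427678) = 206300/(-197120) + 415347/(-427678) = 206300*(-1/197120) + 415347*(-1/427678) = -10315/9856 - 415347/427678 = -4252579301/2107597184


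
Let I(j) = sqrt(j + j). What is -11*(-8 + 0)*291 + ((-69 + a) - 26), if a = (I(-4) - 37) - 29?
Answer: 25447 + 2*I*sqrt(2) ≈ 25447.0 + 2.8284*I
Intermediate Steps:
I(j) = sqrt(2)*sqrt(j) (I(j) = sqrt(2*j) = sqrt(2)*sqrt(j))
a = -66 + 2*I*sqrt(2) (a = (sqrt(2)*sqrt(-4) - 37) - 29 = (sqrt(2)*(2*I) - 37) - 29 = (2*I*sqrt(2) - 37) - 29 = (-37 + 2*I*sqrt(2)) - 29 = -66 + 2*I*sqrt(2) ≈ -66.0 + 2.8284*I)
-11*(-8 + 0)*291 + ((-69 + a) - 26) = -11*(-8 + 0)*291 + ((-69 + (-66 + 2*I*sqrt(2))) - 26) = -11*(-8)*291 + ((-135 + 2*I*sqrt(2)) - 26) = 88*291 + (-161 + 2*I*sqrt(2)) = 25608 + (-161 + 2*I*sqrt(2)) = 25447 + 2*I*sqrt(2)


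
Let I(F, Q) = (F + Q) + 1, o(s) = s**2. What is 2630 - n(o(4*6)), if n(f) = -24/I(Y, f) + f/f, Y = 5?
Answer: 255017/97 ≈ 2629.0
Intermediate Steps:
I(F, Q) = 1 + F + Q
n(f) = 1 - 24/(6 + f) (n(f) = -24/(1 + 5 + f) + f/f = -24/(6 + f) + 1 = 1 - 24/(6 + f))
2630 - n(o(4*6)) = 2630 - (-18 + (4*6)**2)/(6 + (4*6)**2) = 2630 - (-18 + 24**2)/(6 + 24**2) = 2630 - (-18 + 576)/(6 + 576) = 2630 - 558/582 = 2630 - 1*93/97 = 2630 - 93/97 = 255017/97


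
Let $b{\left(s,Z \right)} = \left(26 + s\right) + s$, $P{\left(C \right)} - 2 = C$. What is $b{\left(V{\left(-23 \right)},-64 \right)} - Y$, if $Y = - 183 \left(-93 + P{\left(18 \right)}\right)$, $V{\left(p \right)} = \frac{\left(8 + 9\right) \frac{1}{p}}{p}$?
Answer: $- \frac{7053123}{529} \approx -13333.0$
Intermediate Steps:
$P{\left(C \right)} = 2 + C$
$V{\left(p \right)} = \frac{17}{p^{2}}$ ($V{\left(p \right)} = \frac{17 \frac{1}{p}}{p} = \frac{17}{p^{2}}$)
$Y = 13359$ ($Y = - 183 \left(-93 + \left(2 + 18\right)\right) = - 183 \left(-93 + 20\right) = \left(-183\right) \left(-73\right) = 13359$)
$b{\left(s,Z \right)} = 26 + 2 s$
$b{\left(V{\left(-23 \right)},-64 \right)} - Y = \left(26 + 2 \cdot \frac{17}{529}\right) - 13359 = \left(26 + \frac{34}{529}\right) - 13359 = \frac{13788}{529} - 13359 = - \frac{7053123}{529}$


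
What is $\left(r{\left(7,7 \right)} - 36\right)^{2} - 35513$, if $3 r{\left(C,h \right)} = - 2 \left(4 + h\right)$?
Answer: $- \frac{302717}{9} \approx -33635.0$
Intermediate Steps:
$r{\left(C,h \right)} = - \frac{8}{3} - \frac{2 h}{3}$ ($r{\left(C,h \right)} = \frac{\left(-2\right) \left(4 + h\right)}{3} = \frac{-8 - 2 h}{3} = - \frac{8}{3} - \frac{2 h}{3}$)
$\left(r{\left(7,7 \right)} - 36\right)^{2} - 35513 = \left(\left(- \frac{8}{3} - \frac{14}{3}\right) - 36\right)^{2} - 35513 = \left(- \frac{22}{3} - 36\right)^{2} - 35513 = \left(- \frac{130}{3}\right)^{2} - 35513 = \frac{16900}{9} - 35513 = - \frac{302717}{9}$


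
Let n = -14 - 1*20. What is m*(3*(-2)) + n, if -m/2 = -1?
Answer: -46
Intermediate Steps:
m = 2 (m = -2*(-1) = 2)
n = -34 (n = -14 - 20 = -34)
m*(3*(-2)) + n = 2*(3*(-2)) - 34 = 2*(-6) - 34 = -12 - 34 = -46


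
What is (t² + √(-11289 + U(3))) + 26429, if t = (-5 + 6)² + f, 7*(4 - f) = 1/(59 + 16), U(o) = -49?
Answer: 7291378501/275625 + I*√11338 ≈ 26454.0 + 106.48*I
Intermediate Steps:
f = 2099/525 (f = 4 - 1/(7*(59 + 16)) = 4 - ⅐/75 = 4 - ⅐*1/75 = 4 - 1/525 = 2099/525 ≈ 3.9981)
t = 2624/525 (t = (-5 + 6)² + 2099/525 = 1² + 2099/525 = 1 + 2099/525 = 2624/525 ≈ 4.9981)
(t² + √(-11289 + U(3))) + 26429 = ((2624/525)² + √(-11289 - 49)) + 26429 = (6885376/275625 + √(-11338)) + 26429 = (6885376/275625 + I*√11338) + 26429 = 7291378501/275625 + I*√11338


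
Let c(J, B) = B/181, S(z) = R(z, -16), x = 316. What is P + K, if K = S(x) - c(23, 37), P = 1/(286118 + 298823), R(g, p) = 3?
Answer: 295980327/105874321 ≈ 2.7956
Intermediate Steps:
S(z) = 3
P = 1/584941 ≈ 1.7096e-6
c(J, B) = B/181 (c(J, B) = B*(1/181) = B/181)
K = 506/181 (K = 3 - 37/181 = 506/181 ≈ 2.7956)
P + K = 1/584941 + 506/181 = 295980327/105874321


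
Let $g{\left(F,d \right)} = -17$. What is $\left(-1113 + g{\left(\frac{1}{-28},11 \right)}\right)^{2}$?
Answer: $1276900$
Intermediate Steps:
$\left(-1113 + g{\left(\frac{1}{-28},11 \right)}\right)^{2} = \left(-1113 - 17\right)^{2} = \left(-1130\right)^{2} = 1276900$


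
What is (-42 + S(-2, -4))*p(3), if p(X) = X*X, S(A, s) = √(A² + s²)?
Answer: -378 + 18*√5 ≈ -337.75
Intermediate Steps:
p(X) = X²
(-42 + S(-2, -4))*p(3) = (-42 + √((-2)² + (-4)²))*3² = (-42 + √(4 + 16))*9 = (-42 + √20)*9 = (-42 + 2*√5)*9 = -378 + 18*√5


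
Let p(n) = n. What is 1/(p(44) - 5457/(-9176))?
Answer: 9176/409201 ≈ 0.022424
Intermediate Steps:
1/(p(44) - 5457/(-9176)) = 1/(44 - 5457/(-9176)) = 1/(44 - 5457*(-1/9176)) = 1/(44 + 5457/9176) = 1/(409201/9176) = 9176/409201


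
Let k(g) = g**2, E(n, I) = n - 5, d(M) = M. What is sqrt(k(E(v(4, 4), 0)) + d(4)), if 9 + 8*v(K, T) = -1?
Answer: sqrt(689)/4 ≈ 6.5622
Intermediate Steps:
v(K, T) = -5/4 (v(K, T) = -9/8 + (1/8)*(-1) = -9/8 - 1/8 = -5/4)
E(n, I) = -5 + n
sqrt(k(E(v(4, 4), 0)) + d(4)) = sqrt((-5 - 5/4)**2 + 4) = sqrt((-25/4)**2 + 4) = sqrt(625/16 + 4) = sqrt(689/16) = sqrt(689)/4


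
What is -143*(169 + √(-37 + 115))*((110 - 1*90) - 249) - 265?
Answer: 5533978 + 32747*√78 ≈ 5.8232e+6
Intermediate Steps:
-143*(169 + √(-37 + 115))*((110 - 1*90) - 249) - 265 = -143*(169 + √78)*((110 - 90) - 249) - 265 = -143*(169 + √78)*(20 - 249) - 265 = -143*(169 + √78)*(-229) - 265 = -143*(-38701 - 229*√78) - 265 = (5534243 + 32747*√78) - 265 = 5533978 + 32747*√78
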